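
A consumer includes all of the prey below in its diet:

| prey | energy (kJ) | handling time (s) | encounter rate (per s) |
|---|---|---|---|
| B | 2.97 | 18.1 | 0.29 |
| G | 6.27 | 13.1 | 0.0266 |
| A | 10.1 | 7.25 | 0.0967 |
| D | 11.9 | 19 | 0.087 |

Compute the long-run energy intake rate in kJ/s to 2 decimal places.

Energy encountered per unit search time: 0.29×2.97 + 0.0266×6.27 + 0.0967×10.1 + 0.087×11.9 = 3.04 kJ/s.
Handling time per unit search time: 0.29×18.1 + 0.0266×13.1 + 0.0967×7.25 + 0.087×19 = 7.952.
Rate = 3.04/(1 + 7.952) = 0.3396 kJ/s.

0.34 kJ/s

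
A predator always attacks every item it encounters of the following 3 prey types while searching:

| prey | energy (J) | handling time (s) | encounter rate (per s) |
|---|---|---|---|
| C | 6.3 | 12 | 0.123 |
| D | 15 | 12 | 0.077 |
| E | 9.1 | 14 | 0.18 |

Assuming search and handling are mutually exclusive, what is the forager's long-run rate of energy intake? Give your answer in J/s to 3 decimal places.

0.603 J/s

Energy encountered per unit search time: 0.123×6.3 + 0.077×15 + 0.18×9.1 = 3.568 J/s.
Handling time per unit search time: 0.123×12 + 0.077×12 + 0.18×14 = 4.92.
Rate = 3.568/(1 + 4.92) = 0.6027 J/s.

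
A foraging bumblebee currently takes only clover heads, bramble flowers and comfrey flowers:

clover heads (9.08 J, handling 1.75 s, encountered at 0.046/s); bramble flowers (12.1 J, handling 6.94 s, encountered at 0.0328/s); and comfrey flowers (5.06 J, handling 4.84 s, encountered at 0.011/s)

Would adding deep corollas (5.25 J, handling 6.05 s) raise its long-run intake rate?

Yes

Intake rate on the current diet: R = (0.046×9.08 + 0.0328×12.1 + 0.011×5.06) / (1 + 0.046×1.75 + 0.0328×6.94 + 0.011×4.84) = 0.8702/1.361 = 0.6392 J/s.
Profitability of deep corollas: 5.25/6.05 = 0.8678 J/s.
Since 0.8678 > R, including deep corollas increases the long-run rate.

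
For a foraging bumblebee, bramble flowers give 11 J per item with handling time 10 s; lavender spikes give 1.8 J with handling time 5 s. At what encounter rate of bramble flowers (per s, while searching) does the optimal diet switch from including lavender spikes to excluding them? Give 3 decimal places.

The zero-one rule: include lavender spikes iff E₂/h₂ > λE₁/(1+λh₁). Equality gives the switch point.
λE₁h₂ = E₂ + λE₂h₁ ⇒ λ = E₂/(E₁h₂ − E₂h₁) = 1.8/(55 − 18) = 0.04865 per s.

0.049 per s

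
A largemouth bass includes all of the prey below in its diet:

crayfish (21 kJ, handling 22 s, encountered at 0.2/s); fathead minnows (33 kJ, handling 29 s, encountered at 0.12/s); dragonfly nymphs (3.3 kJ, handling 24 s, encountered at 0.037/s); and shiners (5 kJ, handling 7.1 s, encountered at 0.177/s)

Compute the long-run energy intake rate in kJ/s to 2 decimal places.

0.83 kJ/s

Energy encountered per unit search time: 0.2×21 + 0.12×33 + 0.037×3.3 + 0.177×5 = 9.167 kJ/s.
Handling time per unit search time: 0.2×22 + 0.12×29 + 0.037×24 + 0.177×7.1 = 10.02.
Rate = 9.167/(1 + 10.02) = 0.8315 kJ/s.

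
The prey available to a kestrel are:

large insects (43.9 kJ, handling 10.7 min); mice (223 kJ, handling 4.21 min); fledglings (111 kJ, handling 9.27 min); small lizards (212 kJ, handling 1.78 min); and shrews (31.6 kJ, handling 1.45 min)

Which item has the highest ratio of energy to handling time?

small lizards

In descending order of E/h:
small lizards: 212/1.78 = 119 kJ/min
mice: 223/4.21 = 53 kJ/min
shrews: 31.6/1.45 = 21.8 kJ/min
fledglings: 111/9.27 = 12 kJ/min
large insects: 43.9/10.7 = 4.1 kJ/min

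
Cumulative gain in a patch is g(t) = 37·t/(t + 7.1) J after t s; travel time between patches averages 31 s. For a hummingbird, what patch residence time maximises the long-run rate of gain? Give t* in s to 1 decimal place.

By the marginal value theorem, leave when the instantaneous gain rate g'(t) equals the habitat-wide average g(t)/(T + t).
g'(t) = 37·7.1/(t + 7.1)². Setting 37·7.1/(t+7.1)² = 37t/[(t+7.1)(31+t)] gives 7.1(31+t) = t(t+7.1), so t² = 7.1×31 = 220.1.
t* = √220.1 = 14.84 s.

14.8 s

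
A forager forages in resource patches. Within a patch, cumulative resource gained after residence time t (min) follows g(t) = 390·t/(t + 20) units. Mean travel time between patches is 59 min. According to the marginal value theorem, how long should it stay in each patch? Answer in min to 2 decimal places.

By the marginal value theorem, leave when the instantaneous gain rate g'(t) equals the habitat-wide average g(t)/(T + t).
g'(t) = 390·20/(t + 20)². Setting 390·20/(t+20)² = 390t/[(t+20)(59+t)] gives 20(59+t) = t(t+20), so t² = 20×59 = 1180.
t* = √1180 = 34.35 min.

34.35 min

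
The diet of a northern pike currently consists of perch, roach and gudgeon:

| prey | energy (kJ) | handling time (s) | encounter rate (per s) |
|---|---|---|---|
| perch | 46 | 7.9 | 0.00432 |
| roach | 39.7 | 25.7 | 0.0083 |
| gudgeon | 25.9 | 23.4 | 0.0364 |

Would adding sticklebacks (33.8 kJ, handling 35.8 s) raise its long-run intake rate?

Yes

Intake rate on the current diet: R = (0.00432×46 + 0.0083×39.7 + 0.0364×25.9) / (1 + 0.00432×7.9 + 0.0083×25.7 + 0.0364×23.4) = 1.471/2.099 = 0.7007 kJ/s.
sticklebacks: E/h = 33.8/35.8 = 0.9441 kJ/s.
0.9441 > 0.7007, so adding sticklebacks raises the average — include it.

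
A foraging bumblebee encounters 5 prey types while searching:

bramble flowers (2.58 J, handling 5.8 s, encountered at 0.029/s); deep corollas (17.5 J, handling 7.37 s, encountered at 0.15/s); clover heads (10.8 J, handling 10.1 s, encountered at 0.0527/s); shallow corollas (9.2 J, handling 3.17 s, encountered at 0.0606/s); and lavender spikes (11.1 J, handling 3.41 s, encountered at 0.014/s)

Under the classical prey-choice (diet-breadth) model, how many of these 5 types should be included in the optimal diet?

E/h in descending order: lavender spikes 3.26, shallow corollas 2.9, deep corollas 2.37, clover heads 1.07, bramble flowers 0.445 J/s. The optimal diet is the largest prefix of this list for which every included type satisfies E_i/h_i > R on the types above it.
Rate on top 1: 0.1483. shallow corollas: 2.9 > 0.1483 → include.
Rate on top 2: 0.575. deep corollas: 2.37 > 0.575 → include.
Rate on top 3: 1.423. clover heads: 1.07 < 1.423 → exclude; stop.
Optimal diet: lavender spikes, shallow corollas, deep corollas — 3 of 5 types.

3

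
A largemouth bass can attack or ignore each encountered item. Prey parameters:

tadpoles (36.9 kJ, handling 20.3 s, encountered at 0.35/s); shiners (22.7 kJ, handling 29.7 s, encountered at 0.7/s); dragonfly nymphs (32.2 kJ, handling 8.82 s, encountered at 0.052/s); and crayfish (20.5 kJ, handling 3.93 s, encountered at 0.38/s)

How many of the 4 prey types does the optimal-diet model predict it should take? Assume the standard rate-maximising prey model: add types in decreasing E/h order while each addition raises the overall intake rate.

Rank by E/h (kJ/s): crayfish 5.22, dragonfly nymphs 3.65, tadpoles 1.82, shiners 0.764. Include each in turn until the next type's E/h falls below the running intake rate.
Rate on top 1: 3.124. dragonfly nymphs: 3.65 > 3.124 → include.
Rate on top 2: 3.206. tadpoles: 1.82 < 3.206 → exclude; stop.
Optimal diet: crayfish, dragonfly nymphs — 2 of 4 types.

2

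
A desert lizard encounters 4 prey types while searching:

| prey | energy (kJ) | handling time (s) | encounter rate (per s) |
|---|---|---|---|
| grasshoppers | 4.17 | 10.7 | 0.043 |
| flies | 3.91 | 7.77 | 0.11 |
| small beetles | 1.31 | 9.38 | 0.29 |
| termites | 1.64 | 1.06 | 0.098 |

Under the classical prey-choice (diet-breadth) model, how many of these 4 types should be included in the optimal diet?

Rank by E/h (kJ/s): termites 1.55, flies 0.503, grasshoppers 0.39, small beetles 0.14. Include each in turn until the next type's E/h falls below the running intake rate.
Rate on top 1: 0.1456. flies: 0.503 > 0.1456 → include.
Rate on top 2: 0.3017. grasshoppers: 0.39 > 0.3017 → include.
Rate on top 3: 0.3184. small beetles: 0.14 < 0.3184 → exclude; stop.
Optimal diet: termites, flies, grasshoppers — 3 of 4 types.

3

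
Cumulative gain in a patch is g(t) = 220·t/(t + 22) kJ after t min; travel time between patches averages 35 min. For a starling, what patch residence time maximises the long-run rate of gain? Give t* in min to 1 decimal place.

27.7 min

Optimal t* satisfies g'(t*) = g(t*)/(T + t*).
g'(t) = 220·22/(t + 22)². Setting 220·22/(t+22)² = 220t/[(t+22)(35+t)] gives 22(35+t) = t(t+22), so t² = 22×35 = 770.
t* = √770 = 27.75 min.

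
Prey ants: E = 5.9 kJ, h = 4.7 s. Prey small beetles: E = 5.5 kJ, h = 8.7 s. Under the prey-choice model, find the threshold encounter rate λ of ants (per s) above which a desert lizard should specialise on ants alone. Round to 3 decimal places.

0.216 per s

At the threshold, the rate on ants alone equals the profitability of small beetles: λ·5.9/(1 + λ·4.7) = 5.5/8.7 = 0.6322.
Rearranging, λ(5.9 − 0.6322×4.7) = 0.6322, so λ = 0.6322/2.929 = 0.2159 per s.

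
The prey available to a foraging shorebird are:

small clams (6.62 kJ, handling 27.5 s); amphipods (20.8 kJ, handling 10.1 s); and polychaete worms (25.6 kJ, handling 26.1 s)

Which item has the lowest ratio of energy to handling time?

small clams

Profitability E/h (kJ/s): small clams = 6.62/27.5 = 0.241, amphipods = 20.8/10.1 = 2.06, polychaete worms = 25.6/26.1 = 0.981.
Ranked: amphipods > polychaete worms > small clams.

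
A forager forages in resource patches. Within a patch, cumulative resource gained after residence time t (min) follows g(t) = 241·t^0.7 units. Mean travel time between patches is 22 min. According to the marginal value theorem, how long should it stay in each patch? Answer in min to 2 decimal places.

Maximise g(t)/(T+t): set derivative to zero → g'(t)(T+t) = g(t).
g'(t) = 0.7·241·t^-0.3. Setting 0.7·241·t^-0.3 = 241·t^0.7/(22+t) gives 0.7(22+t) = t, so 0.30·t = 0.7×22.
t* = 0.7×22/0.30 = 51.33 min.

51.33 min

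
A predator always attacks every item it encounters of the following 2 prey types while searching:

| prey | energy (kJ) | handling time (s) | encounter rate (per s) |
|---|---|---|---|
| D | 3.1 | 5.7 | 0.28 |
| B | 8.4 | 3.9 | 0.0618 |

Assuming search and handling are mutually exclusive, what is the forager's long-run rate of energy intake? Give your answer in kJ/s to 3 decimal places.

0.489 kJ/s

R = (0.28×3.1 + 0.0618×8.4) / (1 + 0.28×5.7 + 0.0618×3.9) = 1.387/2.837 = 0.4889 kJ/s.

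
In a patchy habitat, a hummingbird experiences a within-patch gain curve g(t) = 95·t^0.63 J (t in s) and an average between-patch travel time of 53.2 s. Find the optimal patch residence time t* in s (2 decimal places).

By the marginal value theorem, leave when the instantaneous gain rate g'(t) equals the habitat-wide average g(t)/(T + t).
g'(t) = 0.63·95·t^-0.37. Setting 0.63·95·t^-0.37 = 95·t^0.63/(53.2+t) gives 0.63(53.2+t) = t, so 0.37·t = 0.63×53.2.
t* = 0.63×53.2/0.37 = 90.58 s.

90.58 s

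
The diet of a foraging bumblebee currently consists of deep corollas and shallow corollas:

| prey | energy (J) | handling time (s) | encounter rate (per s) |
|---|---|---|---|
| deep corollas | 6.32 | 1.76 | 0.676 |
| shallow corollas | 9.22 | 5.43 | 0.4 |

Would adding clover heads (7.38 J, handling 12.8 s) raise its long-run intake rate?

No

On deep corollas and shallow corollas alone, R = ΣλE/(1+Σλh) = 7.96/4.362 = 1.825 J/s.
Profitability of clover heads: 7.38/12.8 = 0.5766 J/s.
Since 0.5766 < R, time spent handling clover heads is better spent searching.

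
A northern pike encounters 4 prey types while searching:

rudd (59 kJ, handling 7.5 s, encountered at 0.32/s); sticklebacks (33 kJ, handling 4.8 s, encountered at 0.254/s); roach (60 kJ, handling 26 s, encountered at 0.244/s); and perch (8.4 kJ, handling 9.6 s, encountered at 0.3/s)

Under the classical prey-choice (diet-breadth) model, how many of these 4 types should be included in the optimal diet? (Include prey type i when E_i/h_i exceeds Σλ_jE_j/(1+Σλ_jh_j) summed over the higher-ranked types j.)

Profitabilities (E/h, kJ/s): rudd 7.87, sticklebacks 6.88, roach 2.31, perch 0.875. Add prey in this order while the next type's profitability exceeds the intake rate on those already taken.
Rate on top 1: 5.553. sticklebacks: 6.88 > 5.553 → include.
Rate on top 2: 5.902. roach: 2.31 < 5.902 → exclude; stop.
Optimal diet: rudd, sticklebacks — 2 of 4 types.

2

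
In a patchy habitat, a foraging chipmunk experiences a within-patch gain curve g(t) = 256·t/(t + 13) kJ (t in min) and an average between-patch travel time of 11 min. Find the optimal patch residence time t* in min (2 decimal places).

11.96 min

Maximise g(t)/(T+t): set derivative to zero → g'(t)(T+t) = g(t).
g'(t) = 256·13/(t + 13)². Setting 256·13/(t+13)² = 256t/[(t+13)(11+t)] gives 13(11+t) = t(t+13), so t² = 13×11 = 143.
t* = √143 = 11.96 min.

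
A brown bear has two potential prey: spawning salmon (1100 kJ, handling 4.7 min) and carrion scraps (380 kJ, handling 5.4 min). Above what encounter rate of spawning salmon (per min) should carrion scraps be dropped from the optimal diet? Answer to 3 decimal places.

0.091 per min

Drop carrion scraps once their profitability E₂/h₂ falls below the rate achievable on spawning salmon alone: E₂/h₂ = λE₁/(1 + λh₁).
Solve for λ: λE₁h₂ = E₂(1 + λh₁) → λ(E₁h₂ − E₂h₁) = E₂ → λ = E₂/(E₁h₂ − E₂h₁).
λ = 380/(1100×5.4 − 380×4.7) = 380/4154 = 0.09148 per min.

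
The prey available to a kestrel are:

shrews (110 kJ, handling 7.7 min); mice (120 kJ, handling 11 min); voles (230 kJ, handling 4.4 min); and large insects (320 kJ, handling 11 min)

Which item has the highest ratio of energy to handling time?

In descending order of E/h:
voles: 230/4.4 = 52.3 kJ/min
large insects: 320/11 = 29.1 kJ/min
shrews: 110/7.7 = 14.3 kJ/min
mice: 120/11 = 10.9 kJ/min

voles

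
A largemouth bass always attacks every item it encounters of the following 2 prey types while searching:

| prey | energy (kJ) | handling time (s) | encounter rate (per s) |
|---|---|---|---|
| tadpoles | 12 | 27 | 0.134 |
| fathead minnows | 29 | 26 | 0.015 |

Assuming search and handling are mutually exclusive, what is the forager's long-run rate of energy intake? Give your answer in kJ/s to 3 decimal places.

R = Σλ_iE_i / (1 + Σλ_ih_i)
Numerator: 0.134×12 + 0.015×29 = 2.043
Denominator: 1 + 0.134×27 + 0.015×26 = 5.008
R = 2.043/5.008 = 0.4079 kJ/s

0.408 kJ/s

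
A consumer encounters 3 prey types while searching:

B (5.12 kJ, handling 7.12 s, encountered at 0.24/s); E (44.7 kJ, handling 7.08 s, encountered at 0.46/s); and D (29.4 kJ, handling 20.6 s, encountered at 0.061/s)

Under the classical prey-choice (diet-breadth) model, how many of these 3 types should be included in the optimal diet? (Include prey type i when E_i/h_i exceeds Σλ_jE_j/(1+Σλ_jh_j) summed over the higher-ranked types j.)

1

Rank by E/h (kJ/s): E 6.31, D 1.43, B 0.719. Include each in turn until the next type's E/h falls below the running intake rate.
Rate on top 1: 4.83. D: 1.43 < 4.83 → exclude; stop.
Optimal diet: E — 1 of 3 types.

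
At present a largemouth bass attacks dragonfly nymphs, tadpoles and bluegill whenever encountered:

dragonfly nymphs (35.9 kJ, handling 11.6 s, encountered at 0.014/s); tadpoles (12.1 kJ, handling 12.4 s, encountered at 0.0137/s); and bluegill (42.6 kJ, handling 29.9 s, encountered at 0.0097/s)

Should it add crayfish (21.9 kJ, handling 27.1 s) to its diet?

Intake rate on the current diet: R = (0.014×35.9 + 0.0137×12.1 + 0.0097×42.6) / (1 + 0.014×11.6 + 0.0137×12.4 + 0.0097×29.9) = 1.082/1.622 = 0.6667 kJ/s.
crayfish: E/h = 21.9/27.1 = 0.8081 kJ/s.
0.8081 > 0.6667, so adding crayfish raises the average — include it.

Yes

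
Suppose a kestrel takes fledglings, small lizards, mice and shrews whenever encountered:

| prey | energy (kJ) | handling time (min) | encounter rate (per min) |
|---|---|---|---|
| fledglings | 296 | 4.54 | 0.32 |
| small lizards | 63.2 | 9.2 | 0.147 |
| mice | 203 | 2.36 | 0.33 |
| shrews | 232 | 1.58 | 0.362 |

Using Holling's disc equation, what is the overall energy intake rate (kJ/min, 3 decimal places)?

R = Σλ_iE_i / (1 + Σλ_ih_i)
Numerator: 0.32×296 + 0.147×63.2 + 0.33×203 + 0.362×232 = 255
Denominator: 1 + 0.32×4.54 + 0.147×9.2 + 0.33×2.36 + 0.362×1.58 = 5.156
R = 255/5.156 = 49.45 kJ/min

49.454 kJ/min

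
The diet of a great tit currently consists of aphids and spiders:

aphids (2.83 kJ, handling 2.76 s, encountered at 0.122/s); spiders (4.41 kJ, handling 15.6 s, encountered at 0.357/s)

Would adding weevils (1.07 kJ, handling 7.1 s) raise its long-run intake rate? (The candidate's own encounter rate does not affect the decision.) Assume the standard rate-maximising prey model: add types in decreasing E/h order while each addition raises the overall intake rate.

On aphids and spiders alone, R = ΣλE/(1+Σλh) = 1.92/6.906 = 0.278 kJ/s.
weevils: E/h = 1.07/7.1 = 0.1507 kJ/s.
0.1507 < 0.278, so adding weevils would lower the average — exclude it.

No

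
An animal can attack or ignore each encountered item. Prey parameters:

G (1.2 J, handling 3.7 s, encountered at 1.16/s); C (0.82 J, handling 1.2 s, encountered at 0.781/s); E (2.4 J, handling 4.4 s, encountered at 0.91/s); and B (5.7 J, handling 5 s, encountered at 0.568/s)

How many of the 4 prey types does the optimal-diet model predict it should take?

Rank by E/h (J/s): B 1.14, C 0.683, E 0.545, G 0.324. Include each in turn until the next type's E/h falls below the running intake rate.
Rate on top 1: 0.8431. C: 0.683 < 0.8431 → exclude; stop.
Optimal diet: B — 1 of 4 types.

1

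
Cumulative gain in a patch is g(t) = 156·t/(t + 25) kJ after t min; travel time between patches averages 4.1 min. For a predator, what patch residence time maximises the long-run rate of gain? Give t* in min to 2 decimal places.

10.12 min

Optimal t* satisfies g'(t*) = g(t*)/(T + t*).
g'(t) = 156·25/(t + 25)². Setting 156·25/(t+25)² = 156t/[(t+25)(4.1+t)] gives 25(4.1+t) = t(t+25), so t² = 25×4.1 = 102.5.
t* = √102.5 = 10.12 min.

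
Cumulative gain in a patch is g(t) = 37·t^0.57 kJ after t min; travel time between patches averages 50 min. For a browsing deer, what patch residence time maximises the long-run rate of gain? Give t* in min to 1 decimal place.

66.3 min

Optimal t* satisfies g'(t*) = g(t*)/(T + t*).
g'(t) = 0.57·37·t^-0.43. Setting 0.57·37·t^-0.43 = 37·t^0.57/(50+t) gives 0.57(50+t) = t, so 0.43·t = 0.57×50.
t* = 0.57×50/0.43 = 66.28 min.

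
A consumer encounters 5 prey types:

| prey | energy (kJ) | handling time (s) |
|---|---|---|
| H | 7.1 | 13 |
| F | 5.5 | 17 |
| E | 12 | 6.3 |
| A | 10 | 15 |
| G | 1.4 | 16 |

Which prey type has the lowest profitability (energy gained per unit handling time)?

In descending order of E/h:
E: 12/6.3 = 1.9 kJ/s
A: 10/15 = 0.667 kJ/s
H: 7.1/13 = 0.546 kJ/s
F: 5.5/17 = 0.324 kJ/s
G: 1.4/16 = 0.0875 kJ/s

G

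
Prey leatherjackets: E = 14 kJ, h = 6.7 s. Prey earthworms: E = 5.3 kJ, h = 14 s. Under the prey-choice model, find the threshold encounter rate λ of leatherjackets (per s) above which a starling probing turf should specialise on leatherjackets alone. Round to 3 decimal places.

The zero-one rule: include earthworms iff E₂/h₂ > λE₁/(1+λh₁). Equality gives the switch point.
λE₁h₂ = E₂ + λE₂h₁ ⇒ λ = E₂/(E₁h₂ − E₂h₁) = 5.3/(196 − 35.51) = 0.03302 per s.

0.033 per s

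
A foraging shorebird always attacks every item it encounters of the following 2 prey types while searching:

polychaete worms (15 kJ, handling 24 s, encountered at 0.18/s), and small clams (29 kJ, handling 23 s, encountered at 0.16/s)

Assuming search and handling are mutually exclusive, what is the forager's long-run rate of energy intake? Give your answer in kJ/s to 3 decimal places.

0.816 kJ/s

Energy encountered per unit search time: 0.18×15 + 0.16×29 = 7.34 kJ/s.
Handling time per unit search time: 0.18×24 + 0.16×23 = 8.
Rate = 7.34/(1 + 8) = 0.8156 kJ/s.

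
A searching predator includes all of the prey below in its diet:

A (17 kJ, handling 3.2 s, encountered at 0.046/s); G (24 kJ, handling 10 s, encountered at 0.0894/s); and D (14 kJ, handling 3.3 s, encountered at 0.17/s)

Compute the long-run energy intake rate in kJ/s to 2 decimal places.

R = Σλ_iE_i / (1 + Σλ_ih_i)
Numerator: 0.046×17 + 0.0894×24 + 0.17×14 = 5.308
Denominator: 1 + 0.046×3.2 + 0.0894×10 + 0.17×3.3 = 2.602
R = 5.308/2.602 = 2.04 kJ/s

2.04 kJ/s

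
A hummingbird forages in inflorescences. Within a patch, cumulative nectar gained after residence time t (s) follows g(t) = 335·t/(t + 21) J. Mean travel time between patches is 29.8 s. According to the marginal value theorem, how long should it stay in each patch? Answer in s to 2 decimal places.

25.02 s

Maximise g(t)/(T+t): set derivative to zero → g'(t)(T+t) = g(t).
g'(t) = 335·21/(t + 21)². Setting 335·21/(t+21)² = 335t/[(t+21)(29.8+t)] gives 21(29.8+t) = t(t+21), so t² = 21×29.8 = 625.8.
t* = √625.8 = 25.02 s.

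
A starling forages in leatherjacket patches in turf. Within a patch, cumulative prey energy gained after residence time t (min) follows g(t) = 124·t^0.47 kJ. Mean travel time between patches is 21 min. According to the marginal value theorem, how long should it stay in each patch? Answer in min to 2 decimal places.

18.62 min

Maximise g(t)/(T+t): set derivative to zero → g'(t)(T+t) = g(t).
g'(t) = 0.47·124·t^-0.53. Setting 0.47·124·t^-0.53 = 124·t^0.47/(21+t) gives 0.47(21+t) = t, so 0.53·t = 0.47×21.
t* = 0.47×21/0.53 = 18.62 min.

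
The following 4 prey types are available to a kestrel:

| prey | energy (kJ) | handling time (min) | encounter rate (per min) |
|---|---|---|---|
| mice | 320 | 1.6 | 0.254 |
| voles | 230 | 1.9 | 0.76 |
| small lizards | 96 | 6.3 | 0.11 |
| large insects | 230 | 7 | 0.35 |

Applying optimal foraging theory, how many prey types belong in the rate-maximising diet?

Rank by E/h (kJ/min): mice 200, voles 121, large insects 32.9, small lizards 15.2. Include each in turn until the next type's E/h falls below the running intake rate.
Rate on top 1: 57.79. voles: 121 > 57.79 → include.
Rate on top 2: 89.84. large insects: 32.9 < 89.84 → exclude; stop.
Optimal diet: mice, voles — 2 of 4 types.

2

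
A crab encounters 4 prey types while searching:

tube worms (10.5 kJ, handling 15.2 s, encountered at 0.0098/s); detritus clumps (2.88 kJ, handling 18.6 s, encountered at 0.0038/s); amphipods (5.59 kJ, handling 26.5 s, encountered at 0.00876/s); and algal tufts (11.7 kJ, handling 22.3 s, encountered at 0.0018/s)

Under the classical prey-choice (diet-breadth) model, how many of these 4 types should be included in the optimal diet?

Profitabilities (E/h, kJ/s): tube worms 0.691, algal tufts 0.525, amphipods 0.211, detritus clumps 0.155. Add prey in this order while the next type's profitability exceeds the intake rate on those already taken.
Rate on top 1: 0.08956. algal tufts: 0.525 > 0.08956 → include.
Rate on top 2: 0.1042. amphipods: 0.211 > 0.1042 → include.
Rate on top 3: 0.1217. detritus clumps: 0.155 > 0.1217 → include.
Optimal diet: tube worms, algal tufts, amphipods, detritus clumps — 4 of 4 types.

4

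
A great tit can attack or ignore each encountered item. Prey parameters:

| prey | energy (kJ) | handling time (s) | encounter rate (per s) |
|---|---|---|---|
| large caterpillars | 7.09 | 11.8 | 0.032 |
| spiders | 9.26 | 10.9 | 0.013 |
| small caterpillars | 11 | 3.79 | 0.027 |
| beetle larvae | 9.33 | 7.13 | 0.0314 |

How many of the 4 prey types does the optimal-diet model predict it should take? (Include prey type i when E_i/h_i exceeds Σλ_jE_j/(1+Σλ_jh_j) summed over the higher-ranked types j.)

4

Profitabilities (E/h, kJ/s): small caterpillars 2.9, beetle larvae 1.31, spiders 0.85, large caterpillars 0.601. Add prey in this order while the next type's profitability exceeds the intake rate on those already taken.
Rate on top 1: 0.2694. beetle larvae: 1.31 > 0.2694 → include.
Rate on top 2: 0.4448. spiders: 0.85 > 0.4448 → include.
Rate on top 3: 0.4839. large caterpillars: 0.601 > 0.4839 → include.
Optimal diet: small caterpillars, beetle larvae, spiders, large caterpillars — 4 of 4 types.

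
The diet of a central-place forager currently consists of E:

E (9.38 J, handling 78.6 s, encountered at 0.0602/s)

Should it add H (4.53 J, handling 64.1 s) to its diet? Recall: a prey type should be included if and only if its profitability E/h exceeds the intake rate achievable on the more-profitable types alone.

No

Intake rate on the current diet: R = (0.0602×9.38) / (1 + 0.0602×78.6) = 0.5647/5.732 = 0.09852 J/s.
Profitability of H: 4.53/64.1 = 0.07067 J/s.
Since 0.07067 < R, time spent handling H is better spent searching.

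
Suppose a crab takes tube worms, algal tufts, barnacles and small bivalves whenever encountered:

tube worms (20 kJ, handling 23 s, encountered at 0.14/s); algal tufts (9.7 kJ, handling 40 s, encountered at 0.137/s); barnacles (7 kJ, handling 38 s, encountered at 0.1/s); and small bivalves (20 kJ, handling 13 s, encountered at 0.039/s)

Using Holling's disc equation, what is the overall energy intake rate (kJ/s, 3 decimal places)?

0.400 kJ/s

R = (0.14×20 + 0.137×9.7 + 0.1×7 + 0.039×20) / (1 + 0.14×23 + 0.137×40 + 0.1×38 + 0.039×13) = 5.609/14.01 = 0.4004 kJ/s.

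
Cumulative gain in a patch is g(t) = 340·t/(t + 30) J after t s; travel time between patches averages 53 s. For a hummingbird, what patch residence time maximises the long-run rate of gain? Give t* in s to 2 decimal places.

39.87 s

By the marginal value theorem, leave when the instantaneous gain rate g'(t) equals the habitat-wide average g(t)/(T + t).
g'(t) = 340·30/(t + 30)². Setting 340·30/(t+30)² = 340t/[(t+30)(53+t)] gives 30(53+t) = t(t+30), so t² = 30×53 = 1590.
t* = √1590 = 39.87 s.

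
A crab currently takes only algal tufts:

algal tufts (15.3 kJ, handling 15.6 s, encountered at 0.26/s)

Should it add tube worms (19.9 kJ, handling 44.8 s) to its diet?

On algal tufts alone, R = ΣλE/(1+Σλh) = 3.978/5.056 = 0.7868 kJ/s.
Profitability of tube worms: 19.9/44.8 = 0.4442 kJ/s.
0.4442 < 0.7868, so adding tube worms would lower the average — exclude it.

No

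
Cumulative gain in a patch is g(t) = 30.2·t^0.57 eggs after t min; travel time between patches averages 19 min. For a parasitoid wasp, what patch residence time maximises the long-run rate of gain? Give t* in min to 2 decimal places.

Optimal t* satisfies g'(t*) = g(t*)/(T + t*).
g'(t) = 0.57·30.2·t^-0.43. Setting 0.57·30.2·t^-0.43 = 30.2·t^0.57/(19+t) gives 0.57(19+t) = t, so 0.43·t = 0.57×19.
t* = 0.57×19/0.43 = 25.19 min.

25.19 min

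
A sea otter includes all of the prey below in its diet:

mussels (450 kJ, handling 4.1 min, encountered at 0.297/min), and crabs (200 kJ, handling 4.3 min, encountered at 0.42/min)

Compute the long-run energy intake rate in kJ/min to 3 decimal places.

R = Σλ_iE_i / (1 + Σλ_ih_i)
Numerator: 0.297×450 + 0.42×200 = 217.7
Denominator: 1 + 0.297×4.1 + 0.42×4.3 = 4.024
R = 217.7/4.024 = 54.09 kJ/min

54.092 kJ/min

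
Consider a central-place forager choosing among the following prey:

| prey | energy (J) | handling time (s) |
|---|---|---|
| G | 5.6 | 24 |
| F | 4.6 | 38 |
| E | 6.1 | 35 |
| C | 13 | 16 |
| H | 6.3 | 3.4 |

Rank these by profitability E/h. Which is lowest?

F

Profitability E/h (J/s): G = 5.6/24 = 0.233, F = 4.6/38 = 0.121, E = 6.1/35 = 0.174, C = 13/16 = 0.812, H = 6.3/3.4 = 1.85.
Ranked: H > C > G > E > F.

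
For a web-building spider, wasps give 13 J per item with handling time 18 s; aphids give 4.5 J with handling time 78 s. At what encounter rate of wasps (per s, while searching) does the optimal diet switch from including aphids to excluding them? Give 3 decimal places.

Drop aphids once their profitability E₂/h₂ falls below the rate achievable on wasps alone: E₂/h₂ = λE₁/(1 + λh₁).
Solve for λ: λE₁h₂ = E₂(1 + λh₁) → λ(E₁h₂ − E₂h₁) = E₂ → λ = E₂/(E₁h₂ − E₂h₁).
λ = 4.5/(13×78 − 4.5×18) = 4.5/933 = 0.004823 per s.

0.005 per s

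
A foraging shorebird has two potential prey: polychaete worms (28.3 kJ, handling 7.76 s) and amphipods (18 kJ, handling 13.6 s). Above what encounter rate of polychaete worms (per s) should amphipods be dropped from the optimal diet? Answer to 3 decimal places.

0.073 per s

The zero-one rule: include amphipods iff E₂/h₂ > λE₁/(1+λh₁). Equality gives the switch point.
λE₁h₂ = E₂ + λE₂h₁ ⇒ λ = E₂/(E₁h₂ − E₂h₁) = 18/(384.9 − 139.7) = 0.07341 per s.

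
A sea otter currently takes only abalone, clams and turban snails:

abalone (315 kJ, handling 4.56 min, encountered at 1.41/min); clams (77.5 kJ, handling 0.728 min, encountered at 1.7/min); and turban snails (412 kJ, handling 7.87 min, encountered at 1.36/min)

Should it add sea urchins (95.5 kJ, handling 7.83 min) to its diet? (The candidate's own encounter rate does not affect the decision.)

No

On abalone, clams and turban snails alone, R = ΣλE/(1+Σλh) = 1136/19.37 = 58.66 kJ/min.
Profitability of sea urchins: 95.5/7.83 = 12.2 kJ/min.
12.2 < 58.66, so adding sea urchins would lower the average — exclude it.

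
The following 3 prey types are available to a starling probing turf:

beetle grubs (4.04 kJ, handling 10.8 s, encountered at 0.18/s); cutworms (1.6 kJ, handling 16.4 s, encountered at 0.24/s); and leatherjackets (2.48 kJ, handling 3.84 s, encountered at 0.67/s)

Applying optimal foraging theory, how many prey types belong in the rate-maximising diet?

E/h in descending order: leatherjackets 0.646, beetle grubs 0.374, cutworms 0.0976 kJ/s. The optimal diet is the largest prefix of this list for which every included type satisfies E_i/h_i > R on the types above it.
Rate on top 1: 0.4651. beetle grubs: 0.374 < 0.4651 → exclude; stop.
Optimal diet: leatherjackets — 1 of 3 types.

1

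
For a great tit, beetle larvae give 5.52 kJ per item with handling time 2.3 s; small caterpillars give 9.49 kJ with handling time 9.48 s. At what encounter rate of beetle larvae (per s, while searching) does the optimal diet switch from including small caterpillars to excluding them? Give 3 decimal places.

0.311 per s

The zero-one rule: include small caterpillars iff E₂/h₂ > λE₁/(1+λh₁). Equality gives the switch point.
λE₁h₂ = E₂ + λE₂h₁ ⇒ λ = E₂/(E₁h₂ − E₂h₁) = 9.49/(52.33 − 21.83) = 0.3111 per s.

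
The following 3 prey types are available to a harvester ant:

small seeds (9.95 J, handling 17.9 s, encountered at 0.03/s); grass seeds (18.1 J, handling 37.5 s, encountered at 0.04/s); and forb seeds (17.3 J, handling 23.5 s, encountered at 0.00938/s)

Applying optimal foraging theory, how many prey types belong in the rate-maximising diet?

3

Rank by E/h (J/s): forb seeds 0.736, small seeds 0.556, grass seeds 0.483. Include each in turn until the next type's E/h falls below the running intake rate.
Rate on top 1: 0.133. small seeds: 0.556 > 0.133 → include.
Rate on top 2: 0.2622. grass seeds: 0.483 > 0.2622 → include.
Optimal diet: forb seeds, small seeds, grass seeds — 3 of 3 types.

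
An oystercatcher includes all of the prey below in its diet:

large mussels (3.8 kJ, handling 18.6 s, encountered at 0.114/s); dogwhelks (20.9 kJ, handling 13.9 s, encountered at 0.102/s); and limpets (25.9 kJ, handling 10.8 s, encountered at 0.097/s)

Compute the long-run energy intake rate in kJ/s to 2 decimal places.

0.91 kJ/s

Energy encountered per unit search time: 0.114×3.8 + 0.102×20.9 + 0.097×25.9 = 5.077 kJ/s.
Handling time per unit search time: 0.114×18.6 + 0.102×13.9 + 0.097×10.8 = 4.586.
Rate = 5.077/(1 + 4.586) = 0.909 kJ/s.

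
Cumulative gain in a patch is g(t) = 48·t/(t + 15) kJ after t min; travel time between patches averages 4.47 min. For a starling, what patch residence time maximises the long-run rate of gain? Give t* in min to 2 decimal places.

Maximise g(t)/(T+t): set derivative to zero → g'(t)(T+t) = g(t).
g'(t) = 48·15/(t + 15)². Setting 48·15/(t+15)² = 48t/[(t+15)(4.47+t)] gives 15(4.47+t) = t(t+15), so t² = 15×4.47 = 67.05.
t* = √67.05 = 8.188 min.

8.19 min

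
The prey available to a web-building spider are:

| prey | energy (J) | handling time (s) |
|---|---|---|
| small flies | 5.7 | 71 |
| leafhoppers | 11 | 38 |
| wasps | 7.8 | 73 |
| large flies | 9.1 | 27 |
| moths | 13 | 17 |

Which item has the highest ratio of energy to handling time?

moths

Profitability E/h (J/s): small flies = 5.7/71 = 0.0803, leafhoppers = 11/38 = 0.289, wasps = 7.8/73 = 0.107, large flies = 9.1/27 = 0.337, moths = 13/17 = 0.765.
Ranked: moths > large flies > leafhoppers > wasps > small flies.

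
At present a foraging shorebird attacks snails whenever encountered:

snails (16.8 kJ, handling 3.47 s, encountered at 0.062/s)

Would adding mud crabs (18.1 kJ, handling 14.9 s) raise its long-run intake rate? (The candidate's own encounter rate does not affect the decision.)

Yes

Intake rate on the current diet: R = (0.062×16.8) / (1 + 0.062×3.47) = 1.042/1.215 = 0.8572 kJ/s.
mud crabs: E/h = 18.1/14.9 = 1.215 kJ/s.
1.215 > 0.8572, so adding mud crabs raises the average — include it.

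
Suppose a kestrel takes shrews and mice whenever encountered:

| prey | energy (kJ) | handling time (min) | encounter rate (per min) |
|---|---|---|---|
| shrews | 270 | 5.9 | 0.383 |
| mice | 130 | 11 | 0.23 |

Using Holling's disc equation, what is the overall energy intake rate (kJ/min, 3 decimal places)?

23.025 kJ/min

R = (0.383×270 + 0.23×130) / (1 + 0.383×5.9 + 0.23×11) = 133.3/5.79 = 23.03 kJ/min.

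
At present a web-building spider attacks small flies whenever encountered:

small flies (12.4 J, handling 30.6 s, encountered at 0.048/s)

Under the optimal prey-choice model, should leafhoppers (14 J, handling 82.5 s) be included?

No

Intake rate on the current diet: R = (0.048×12.4) / (1 + 0.048×30.6) = 0.5952/2.469 = 0.2411 J/s.
leafhoppers: E/h = 14/82.5 = 0.1697 J/s.
Since 0.1697 < R, time spent handling leafhoppers is better spent searching.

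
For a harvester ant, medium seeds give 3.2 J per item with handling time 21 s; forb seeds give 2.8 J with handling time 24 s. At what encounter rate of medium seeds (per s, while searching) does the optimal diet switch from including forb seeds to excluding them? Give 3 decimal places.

0.156 per s

At the threshold, the rate on medium seeds alone equals the profitability of forb seeds: λ·3.2/(1 + λ·21) = 2.8/24 = 0.1167.
Rearranging, λ(3.2 − 0.1167×21) = 0.1167, so λ = 0.1167/0.75 = 0.1556 per s.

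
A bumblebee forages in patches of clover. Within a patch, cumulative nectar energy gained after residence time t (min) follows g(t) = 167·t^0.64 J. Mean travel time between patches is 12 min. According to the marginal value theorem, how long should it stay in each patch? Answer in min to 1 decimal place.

By the marginal value theorem, leave when the instantaneous gain rate g'(t) equals the habitat-wide average g(t)/(T + t).
g'(t) = 0.64·167·t^-0.36. Setting 0.64·167·t^-0.36 = 167·t^0.64/(12+t) gives 0.64(12+t) = t, so 0.36·t = 0.64×12.
t* = 0.64×12/0.36 = 21.33 min.

21.3 min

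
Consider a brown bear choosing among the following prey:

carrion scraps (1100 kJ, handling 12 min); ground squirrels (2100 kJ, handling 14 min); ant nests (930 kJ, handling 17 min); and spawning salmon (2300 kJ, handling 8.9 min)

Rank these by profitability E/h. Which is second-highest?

In descending order of E/h:
spawning salmon: 2300/8.9 = 258 kJ/min
ground squirrels: 2100/14 = 150 kJ/min
carrion scraps: 1100/12 = 91.7 kJ/min
ant nests: 930/17 = 54.7 kJ/min

ground squirrels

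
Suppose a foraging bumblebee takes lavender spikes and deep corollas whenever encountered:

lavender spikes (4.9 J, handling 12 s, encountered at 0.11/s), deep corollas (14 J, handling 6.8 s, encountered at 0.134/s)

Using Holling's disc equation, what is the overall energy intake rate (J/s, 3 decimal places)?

R = Σλ_iE_i / (1 + Σλ_ih_i)
Numerator: 0.11×4.9 + 0.134×14 = 2.415
Denominator: 1 + 0.11×12 + 0.134×6.8 = 3.231
R = 2.415/3.231 = 0.7474 J/s

0.747 J/s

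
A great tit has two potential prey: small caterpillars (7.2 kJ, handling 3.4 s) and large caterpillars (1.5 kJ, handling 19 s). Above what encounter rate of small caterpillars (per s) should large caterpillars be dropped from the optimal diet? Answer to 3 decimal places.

At the threshold, the rate on small caterpillars alone equals the profitability of large caterpillars: λ·7.2/(1 + λ·3.4) = 1.5/19 = 0.07895.
Rearranging, λ(7.2 − 0.07895×3.4) = 0.07895, so λ = 0.07895/6.932 = 0.01139 per s.

0.011 per s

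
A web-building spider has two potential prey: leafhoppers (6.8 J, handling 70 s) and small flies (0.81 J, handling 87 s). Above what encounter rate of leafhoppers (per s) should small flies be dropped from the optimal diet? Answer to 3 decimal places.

0.002 per s

Drop small flies once their profitability E₂/h₂ falls below the rate achievable on leafhoppers alone: E₂/h₂ = λE₁/(1 + λh₁).
Solve for λ: λE₁h₂ = E₂(1 + λh₁) → λ(E₁h₂ − E₂h₁) = E₂ → λ = E₂/(E₁h₂ − E₂h₁).
λ = 0.81/(6.8×87 − 0.81×70) = 0.81/534.9 = 0.001514 per s.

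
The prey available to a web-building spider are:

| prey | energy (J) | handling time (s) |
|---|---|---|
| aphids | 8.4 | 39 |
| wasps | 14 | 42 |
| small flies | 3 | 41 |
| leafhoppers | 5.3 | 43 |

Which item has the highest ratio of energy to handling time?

In descending order of E/h:
wasps: 14/42 = 0.333 J/s
aphids: 8.4/39 = 0.215 J/s
leafhoppers: 5.3/43 = 0.123 J/s
small flies: 3/41 = 0.0732 J/s

wasps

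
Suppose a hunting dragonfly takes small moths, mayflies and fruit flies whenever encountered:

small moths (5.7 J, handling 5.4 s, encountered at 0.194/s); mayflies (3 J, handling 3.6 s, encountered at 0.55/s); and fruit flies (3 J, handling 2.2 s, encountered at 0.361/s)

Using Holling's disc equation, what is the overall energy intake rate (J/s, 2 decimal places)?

0.80 J/s

Energy encountered per unit search time: 0.194×5.7 + 0.55×3 + 0.361×3 = 3.839 J/s.
Handling time per unit search time: 0.194×5.4 + 0.55×3.6 + 0.361×2.2 = 3.822.
Rate = 3.839/(1 + 3.822) = 0.7961 J/s.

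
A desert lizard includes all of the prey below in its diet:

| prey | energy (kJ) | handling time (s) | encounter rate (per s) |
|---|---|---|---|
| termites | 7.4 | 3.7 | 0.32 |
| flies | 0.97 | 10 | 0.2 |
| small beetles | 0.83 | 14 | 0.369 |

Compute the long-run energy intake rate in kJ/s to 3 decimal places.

R = (0.32×7.4 + 0.2×0.97 + 0.369×0.83) / (1 + 0.32×3.7 + 0.2×10 + 0.369×14) = 2.868/9.35 = 0.3068 kJ/s.

0.307 kJ/s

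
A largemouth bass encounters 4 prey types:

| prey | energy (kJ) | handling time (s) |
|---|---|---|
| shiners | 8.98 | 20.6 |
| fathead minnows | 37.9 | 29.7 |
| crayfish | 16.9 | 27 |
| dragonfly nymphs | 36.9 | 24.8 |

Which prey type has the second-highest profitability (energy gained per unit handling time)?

fathead minnows

Profitability E/h (kJ/s): shiners = 8.98/20.6 = 0.436, fathead minnows = 37.9/29.7 = 1.28, crayfish = 16.9/27 = 0.626, dragonfly nymphs = 36.9/24.8 = 1.49.
Ranked: dragonfly nymphs > fathead minnows > crayfish > shiners.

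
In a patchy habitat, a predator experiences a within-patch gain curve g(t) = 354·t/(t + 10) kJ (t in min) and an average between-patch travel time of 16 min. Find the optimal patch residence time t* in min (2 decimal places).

Maximise g(t)/(T+t): set derivative to zero → g'(t)(T+t) = g(t).
g'(t) = 354·10/(t + 10)². Setting 354·10/(t+10)² = 354t/[(t+10)(16+t)] gives 10(16+t) = t(t+10), so t² = 10×16 = 160.
t* = √160 = 12.65 min.

12.65 min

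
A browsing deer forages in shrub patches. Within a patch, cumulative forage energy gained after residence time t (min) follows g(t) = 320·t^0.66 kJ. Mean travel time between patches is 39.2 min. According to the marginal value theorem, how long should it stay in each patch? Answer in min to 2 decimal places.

76.09 min

Optimal t* satisfies g'(t*) = g(t*)/(T + t*).
g'(t) = 0.66·320·t^-0.34. Setting 0.66·320·t^-0.34 = 320·t^0.66/(39.2+t) gives 0.66(39.2+t) = t, so 0.34·t = 0.66×39.2.
t* = 0.66×39.2/0.34 = 76.09 min.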